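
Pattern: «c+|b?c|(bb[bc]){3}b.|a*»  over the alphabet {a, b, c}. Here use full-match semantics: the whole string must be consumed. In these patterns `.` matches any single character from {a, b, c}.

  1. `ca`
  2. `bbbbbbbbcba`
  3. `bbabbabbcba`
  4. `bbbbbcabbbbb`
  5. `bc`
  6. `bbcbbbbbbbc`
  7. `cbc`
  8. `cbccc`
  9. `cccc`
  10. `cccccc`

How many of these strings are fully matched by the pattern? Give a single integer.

1 → no match
2 → match
3 → no match
4 → no match
5 → match
6 → match
7 → no match
8 → no match
9 → match
10 → match
Total matched: 5

5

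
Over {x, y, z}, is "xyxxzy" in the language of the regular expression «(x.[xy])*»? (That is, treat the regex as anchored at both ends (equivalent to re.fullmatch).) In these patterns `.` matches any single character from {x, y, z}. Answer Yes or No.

Yes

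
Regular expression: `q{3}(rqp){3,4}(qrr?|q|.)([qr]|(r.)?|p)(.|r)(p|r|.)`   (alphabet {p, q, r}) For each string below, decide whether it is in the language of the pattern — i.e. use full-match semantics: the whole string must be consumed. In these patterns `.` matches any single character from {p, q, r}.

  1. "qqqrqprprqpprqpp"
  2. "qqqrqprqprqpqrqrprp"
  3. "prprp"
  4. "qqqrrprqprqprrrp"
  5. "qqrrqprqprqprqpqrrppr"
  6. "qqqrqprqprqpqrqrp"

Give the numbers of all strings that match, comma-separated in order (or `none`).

6

1 → no match
2 → no match
3 → no match — must start with "q"
4 → no match
5 → no match
6 → match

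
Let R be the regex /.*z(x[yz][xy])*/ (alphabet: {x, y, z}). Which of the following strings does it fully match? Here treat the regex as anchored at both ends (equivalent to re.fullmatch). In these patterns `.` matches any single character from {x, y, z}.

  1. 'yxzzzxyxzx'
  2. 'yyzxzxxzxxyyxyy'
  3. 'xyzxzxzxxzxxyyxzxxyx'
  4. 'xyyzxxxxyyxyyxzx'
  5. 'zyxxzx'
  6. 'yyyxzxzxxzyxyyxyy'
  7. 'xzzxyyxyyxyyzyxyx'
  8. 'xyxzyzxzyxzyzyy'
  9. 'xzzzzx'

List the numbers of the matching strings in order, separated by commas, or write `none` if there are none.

2, 3, 6

1 → no match
2 → match
3 → match
4 → no match
5 → no match
6 → match
7 → no match
8 → no match
9 → no match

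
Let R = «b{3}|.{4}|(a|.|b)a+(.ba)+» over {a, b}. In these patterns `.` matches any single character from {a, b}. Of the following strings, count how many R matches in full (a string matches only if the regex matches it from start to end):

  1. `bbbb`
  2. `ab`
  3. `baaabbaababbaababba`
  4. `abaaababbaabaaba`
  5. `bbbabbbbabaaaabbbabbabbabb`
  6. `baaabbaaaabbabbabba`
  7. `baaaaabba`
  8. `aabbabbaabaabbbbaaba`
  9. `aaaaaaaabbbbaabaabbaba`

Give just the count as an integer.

1 → match
2 → no match
3 → match
4 → no match
5 → no match
6 → no match
7 → match
8 → no match
9 → no match
Total matched: 3

3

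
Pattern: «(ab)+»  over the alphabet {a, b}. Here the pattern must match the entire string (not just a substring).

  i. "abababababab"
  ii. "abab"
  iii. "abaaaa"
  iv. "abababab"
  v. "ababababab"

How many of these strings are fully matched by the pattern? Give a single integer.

4

i → match
ii → match
iii → no match — must end with "ab"
iv → match
v → match
Total matched: 4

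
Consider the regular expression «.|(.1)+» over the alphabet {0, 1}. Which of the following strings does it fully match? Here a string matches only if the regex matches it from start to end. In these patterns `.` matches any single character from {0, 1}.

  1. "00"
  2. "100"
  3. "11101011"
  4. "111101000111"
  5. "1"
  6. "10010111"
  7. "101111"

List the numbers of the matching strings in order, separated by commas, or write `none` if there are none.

1. "00" → no match
2. "100" → no match
3. "11101011" → no match
4. "111101000111" → no match
5. "1" → match
6. "10010111" → no match
7. "101111" → no match

5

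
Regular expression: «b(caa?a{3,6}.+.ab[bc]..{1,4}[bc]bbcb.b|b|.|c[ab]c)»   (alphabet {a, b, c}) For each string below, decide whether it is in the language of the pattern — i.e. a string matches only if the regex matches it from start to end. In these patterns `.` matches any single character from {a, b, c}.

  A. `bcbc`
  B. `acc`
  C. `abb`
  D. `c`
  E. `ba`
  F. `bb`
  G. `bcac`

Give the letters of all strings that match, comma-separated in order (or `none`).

A. `bcbc` → match
B. `acc` → no match — must start with `b`
C. `abb` → no match — must start with `b`
D. `c` → no match — must start with `b`
E. `ba` → match
F. `bb` → match
G. `bcac` → match

A, E, F, G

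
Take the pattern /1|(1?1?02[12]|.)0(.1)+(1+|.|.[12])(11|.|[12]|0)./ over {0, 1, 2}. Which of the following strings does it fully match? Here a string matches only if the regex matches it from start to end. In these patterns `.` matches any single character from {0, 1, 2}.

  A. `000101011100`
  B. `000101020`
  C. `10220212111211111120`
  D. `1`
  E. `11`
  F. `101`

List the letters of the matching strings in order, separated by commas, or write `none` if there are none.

A, B, C, D

A → match
B → match
C → match
D → match
E → no match
F → no match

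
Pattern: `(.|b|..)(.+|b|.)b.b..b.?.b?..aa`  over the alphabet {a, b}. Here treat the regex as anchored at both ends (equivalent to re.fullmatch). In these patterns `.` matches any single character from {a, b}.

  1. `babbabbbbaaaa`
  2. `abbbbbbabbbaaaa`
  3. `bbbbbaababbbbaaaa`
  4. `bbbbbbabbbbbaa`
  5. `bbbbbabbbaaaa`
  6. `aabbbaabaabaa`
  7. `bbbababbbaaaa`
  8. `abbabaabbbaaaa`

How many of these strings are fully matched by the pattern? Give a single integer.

6

1 → no match
2 → match
3 → no match
4 → match
5 → match
6 → match
7 → match
8 → match
Total matched: 6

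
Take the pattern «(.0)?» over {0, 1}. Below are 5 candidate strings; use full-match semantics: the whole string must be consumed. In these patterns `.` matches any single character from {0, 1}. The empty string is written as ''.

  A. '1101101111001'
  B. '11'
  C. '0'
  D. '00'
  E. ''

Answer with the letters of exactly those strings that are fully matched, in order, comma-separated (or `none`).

A → no match
B → no match
C → no match
D → match
E → match

D, E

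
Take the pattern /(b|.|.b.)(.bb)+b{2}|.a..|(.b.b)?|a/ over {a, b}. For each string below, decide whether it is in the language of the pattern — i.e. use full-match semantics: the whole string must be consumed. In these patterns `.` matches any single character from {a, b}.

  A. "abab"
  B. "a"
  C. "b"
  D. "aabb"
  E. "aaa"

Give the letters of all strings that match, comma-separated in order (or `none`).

A → match
B → match
C → no match
D → match
E → no match

A, B, D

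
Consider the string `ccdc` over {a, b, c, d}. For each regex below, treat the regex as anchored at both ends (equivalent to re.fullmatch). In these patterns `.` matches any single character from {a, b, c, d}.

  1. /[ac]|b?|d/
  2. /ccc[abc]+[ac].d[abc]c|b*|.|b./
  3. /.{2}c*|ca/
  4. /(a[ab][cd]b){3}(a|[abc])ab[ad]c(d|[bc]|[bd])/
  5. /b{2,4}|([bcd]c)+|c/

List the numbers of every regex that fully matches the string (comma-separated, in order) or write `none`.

5

1 → no match
2 → no match
3 → no match
4 → no match — must start with `a`
5 → match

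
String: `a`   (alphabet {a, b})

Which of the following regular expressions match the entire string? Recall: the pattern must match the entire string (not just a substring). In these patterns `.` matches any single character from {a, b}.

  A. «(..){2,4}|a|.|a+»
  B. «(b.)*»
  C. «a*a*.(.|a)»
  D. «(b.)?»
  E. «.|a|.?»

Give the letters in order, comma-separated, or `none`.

A, E

A → match
B → no match
C → no match
D → no match
E → match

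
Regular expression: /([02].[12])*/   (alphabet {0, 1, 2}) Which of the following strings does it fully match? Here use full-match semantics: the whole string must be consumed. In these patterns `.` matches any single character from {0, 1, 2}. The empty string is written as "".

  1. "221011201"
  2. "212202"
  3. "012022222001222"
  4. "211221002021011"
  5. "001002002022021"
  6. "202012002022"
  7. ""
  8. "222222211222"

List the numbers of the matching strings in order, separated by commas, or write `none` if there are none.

1, 2, 3, 4, 5, 6, 7, 8

1 → match
2 → match
3 → match
4 → match
5 → match
6 → match
7 → match
8 → match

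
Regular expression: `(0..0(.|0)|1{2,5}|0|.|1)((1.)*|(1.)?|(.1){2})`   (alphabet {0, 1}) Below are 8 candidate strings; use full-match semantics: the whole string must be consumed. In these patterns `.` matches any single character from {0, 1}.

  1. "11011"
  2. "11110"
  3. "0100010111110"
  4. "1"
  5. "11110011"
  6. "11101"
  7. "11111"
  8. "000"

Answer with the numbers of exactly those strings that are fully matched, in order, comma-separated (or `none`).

1 → match
2 → match
3 → match
4 → match
5 → no match
6 → match
7 → match
8 → no match

1, 2, 3, 4, 6, 7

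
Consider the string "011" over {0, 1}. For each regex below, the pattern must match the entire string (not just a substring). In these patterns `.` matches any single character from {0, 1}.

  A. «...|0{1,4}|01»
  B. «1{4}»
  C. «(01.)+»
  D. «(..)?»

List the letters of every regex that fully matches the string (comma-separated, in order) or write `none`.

A → match
B → no match — must start with "1"
C → match
D → no match

A, C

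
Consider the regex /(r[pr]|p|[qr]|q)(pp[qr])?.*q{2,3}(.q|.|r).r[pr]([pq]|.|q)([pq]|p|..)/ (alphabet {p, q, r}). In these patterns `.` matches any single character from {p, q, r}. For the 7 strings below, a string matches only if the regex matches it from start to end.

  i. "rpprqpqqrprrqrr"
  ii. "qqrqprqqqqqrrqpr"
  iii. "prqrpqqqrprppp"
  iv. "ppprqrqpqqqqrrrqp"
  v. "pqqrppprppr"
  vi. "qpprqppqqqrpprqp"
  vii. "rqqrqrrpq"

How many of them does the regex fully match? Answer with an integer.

5

i → match
ii → match
iii → match
iv → match
v. "pqqrppprppr" → no match
vi → no match
vii. "rqqrqrrpq" → match
Total matched: 5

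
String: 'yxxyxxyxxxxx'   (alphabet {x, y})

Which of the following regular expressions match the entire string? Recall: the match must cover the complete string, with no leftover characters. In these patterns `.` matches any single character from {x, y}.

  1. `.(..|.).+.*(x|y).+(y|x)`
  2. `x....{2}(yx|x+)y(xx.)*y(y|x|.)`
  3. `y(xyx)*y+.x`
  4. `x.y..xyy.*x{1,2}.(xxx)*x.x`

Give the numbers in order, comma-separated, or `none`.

1 → match
2 → no match — must start with 'x'
3 → no match
4 → no match — must start with 'x'

1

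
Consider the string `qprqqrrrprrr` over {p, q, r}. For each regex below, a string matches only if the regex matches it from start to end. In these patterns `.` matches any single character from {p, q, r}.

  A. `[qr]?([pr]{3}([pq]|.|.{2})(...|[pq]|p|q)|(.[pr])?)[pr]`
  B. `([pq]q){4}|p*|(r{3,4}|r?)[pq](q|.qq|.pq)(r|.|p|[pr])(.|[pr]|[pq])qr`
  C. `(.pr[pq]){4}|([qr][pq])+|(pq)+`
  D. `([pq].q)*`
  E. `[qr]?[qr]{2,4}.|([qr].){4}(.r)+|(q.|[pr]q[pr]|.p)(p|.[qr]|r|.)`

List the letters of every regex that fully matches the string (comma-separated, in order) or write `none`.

E

A → no match
B → no match
C → no match
D → no match
E → match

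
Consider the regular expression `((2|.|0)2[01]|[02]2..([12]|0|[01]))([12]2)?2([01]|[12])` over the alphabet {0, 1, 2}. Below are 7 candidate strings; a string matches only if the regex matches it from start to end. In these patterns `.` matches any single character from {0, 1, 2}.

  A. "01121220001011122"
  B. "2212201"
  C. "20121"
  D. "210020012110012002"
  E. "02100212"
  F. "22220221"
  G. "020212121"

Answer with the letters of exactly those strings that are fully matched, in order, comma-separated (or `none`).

none

A → no match
B → no match
C → no match
D → no match
E → no match
F → no match
G → no match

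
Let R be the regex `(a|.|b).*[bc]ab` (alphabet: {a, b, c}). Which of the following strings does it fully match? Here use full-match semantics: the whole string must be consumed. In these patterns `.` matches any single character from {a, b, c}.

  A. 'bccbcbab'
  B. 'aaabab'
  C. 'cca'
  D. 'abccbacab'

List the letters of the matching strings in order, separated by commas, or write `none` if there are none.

A → match
B → match
C → no match — must end with 'ab'
D → match

A, B, D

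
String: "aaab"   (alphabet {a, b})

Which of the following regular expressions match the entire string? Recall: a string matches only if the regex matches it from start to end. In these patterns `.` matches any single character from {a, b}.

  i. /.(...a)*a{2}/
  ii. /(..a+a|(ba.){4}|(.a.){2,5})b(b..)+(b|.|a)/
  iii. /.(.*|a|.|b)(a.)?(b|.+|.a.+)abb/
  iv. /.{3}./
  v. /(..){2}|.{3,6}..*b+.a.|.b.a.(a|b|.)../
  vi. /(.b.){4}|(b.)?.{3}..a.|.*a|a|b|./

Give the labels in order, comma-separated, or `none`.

iv, v

i → no match — must end with "a"
ii → no match
iii → no match — must end with "abb"
iv → match
v → match
vi → no match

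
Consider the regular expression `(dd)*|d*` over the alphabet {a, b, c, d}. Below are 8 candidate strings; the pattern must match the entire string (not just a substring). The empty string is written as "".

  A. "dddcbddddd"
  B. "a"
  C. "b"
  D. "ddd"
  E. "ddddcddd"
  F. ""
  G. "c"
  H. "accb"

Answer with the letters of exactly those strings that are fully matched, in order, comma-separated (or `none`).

D, F

A → no match
B → no match
C → no match
D → match
E → no match
F → match
G → no match
H → no match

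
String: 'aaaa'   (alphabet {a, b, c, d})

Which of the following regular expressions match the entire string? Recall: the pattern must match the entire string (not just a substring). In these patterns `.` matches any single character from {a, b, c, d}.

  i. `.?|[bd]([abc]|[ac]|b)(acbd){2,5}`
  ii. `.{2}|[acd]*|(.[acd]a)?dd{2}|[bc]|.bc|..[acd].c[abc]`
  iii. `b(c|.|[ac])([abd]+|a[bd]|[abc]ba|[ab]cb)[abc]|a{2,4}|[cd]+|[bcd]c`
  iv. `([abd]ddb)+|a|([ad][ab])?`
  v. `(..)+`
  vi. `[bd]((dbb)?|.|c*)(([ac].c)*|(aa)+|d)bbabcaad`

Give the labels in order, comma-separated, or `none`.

ii, iii, v

i → no match
ii → match
iii → match
iv → no match
v → match
vi → no match — must end with 'bbabcaad'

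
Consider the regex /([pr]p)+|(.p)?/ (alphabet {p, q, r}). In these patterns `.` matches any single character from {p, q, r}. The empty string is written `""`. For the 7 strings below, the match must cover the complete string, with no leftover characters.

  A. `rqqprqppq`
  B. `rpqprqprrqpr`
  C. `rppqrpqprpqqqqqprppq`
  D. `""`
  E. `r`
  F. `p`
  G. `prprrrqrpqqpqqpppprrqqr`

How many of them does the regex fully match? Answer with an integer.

A → no match
B → no match
C → no match
D → match
E → no match
F → no match
G → no match
Total matched: 1

1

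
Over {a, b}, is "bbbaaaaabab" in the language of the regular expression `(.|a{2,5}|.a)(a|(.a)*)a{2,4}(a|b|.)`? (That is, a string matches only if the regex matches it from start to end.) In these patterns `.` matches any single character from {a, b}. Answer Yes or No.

No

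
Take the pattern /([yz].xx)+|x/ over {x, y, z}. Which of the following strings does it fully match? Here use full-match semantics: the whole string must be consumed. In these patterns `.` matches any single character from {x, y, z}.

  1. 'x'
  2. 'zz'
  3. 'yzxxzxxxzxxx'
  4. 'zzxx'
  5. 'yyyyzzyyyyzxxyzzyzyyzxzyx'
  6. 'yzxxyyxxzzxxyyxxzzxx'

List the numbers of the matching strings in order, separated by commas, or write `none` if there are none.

1, 3, 4, 6

1 → match
2 → no match
3 → match
4 → match
5 → no match
6 → match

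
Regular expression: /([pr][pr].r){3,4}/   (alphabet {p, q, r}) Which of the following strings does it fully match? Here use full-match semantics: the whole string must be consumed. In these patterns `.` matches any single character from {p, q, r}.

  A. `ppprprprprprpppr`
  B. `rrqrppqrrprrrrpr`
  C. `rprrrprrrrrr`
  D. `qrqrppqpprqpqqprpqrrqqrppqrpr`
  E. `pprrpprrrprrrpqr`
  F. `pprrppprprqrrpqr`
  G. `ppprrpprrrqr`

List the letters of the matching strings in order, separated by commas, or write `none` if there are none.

A → match
B → match
C → match
D → no match
E → match
F → match
G → match

A, B, C, E, F, G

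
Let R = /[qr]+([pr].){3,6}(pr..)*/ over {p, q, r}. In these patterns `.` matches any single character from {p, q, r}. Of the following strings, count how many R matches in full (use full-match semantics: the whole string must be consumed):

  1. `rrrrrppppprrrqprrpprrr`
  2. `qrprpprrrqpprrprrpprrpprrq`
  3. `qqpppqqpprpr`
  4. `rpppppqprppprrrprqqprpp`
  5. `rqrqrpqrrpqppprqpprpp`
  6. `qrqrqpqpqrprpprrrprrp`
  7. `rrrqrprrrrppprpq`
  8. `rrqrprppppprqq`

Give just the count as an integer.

7

1 → match
2 → match
3 → no match
4 → match
5 → match
6 → match
7 → match
8 → match
Total matched: 7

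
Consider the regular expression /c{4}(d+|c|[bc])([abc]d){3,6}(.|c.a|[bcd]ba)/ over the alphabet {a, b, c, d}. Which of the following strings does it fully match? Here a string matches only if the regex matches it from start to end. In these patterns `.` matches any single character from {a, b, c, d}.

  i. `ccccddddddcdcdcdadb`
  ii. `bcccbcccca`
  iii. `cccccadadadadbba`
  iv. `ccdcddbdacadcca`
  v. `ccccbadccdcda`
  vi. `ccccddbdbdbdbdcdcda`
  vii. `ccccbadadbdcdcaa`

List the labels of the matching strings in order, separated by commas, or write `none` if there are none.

i → match
ii → no match — must start with `c`
iii → match
iv → no match
v → no match
vi → match
vii → match

i, iii, vi, vii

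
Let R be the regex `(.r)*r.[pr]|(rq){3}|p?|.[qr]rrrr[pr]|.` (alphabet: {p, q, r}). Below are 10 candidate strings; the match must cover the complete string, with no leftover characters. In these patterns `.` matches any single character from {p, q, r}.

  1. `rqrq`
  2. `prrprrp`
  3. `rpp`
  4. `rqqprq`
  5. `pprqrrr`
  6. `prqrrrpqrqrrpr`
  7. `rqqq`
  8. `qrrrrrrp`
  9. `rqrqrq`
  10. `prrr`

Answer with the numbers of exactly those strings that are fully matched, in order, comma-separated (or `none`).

3, 9

1. `rqrq` → no match
2. `prrprrp` → no match
3. `rpp` → match
4. `rqqprq` → no match
5. `pprqrrr` → no match
6 → no match
7. `rqqq` → no match
8. `qrrrrrrp` → no match
9. `rqrqrq` → match
10. `prrr` → no match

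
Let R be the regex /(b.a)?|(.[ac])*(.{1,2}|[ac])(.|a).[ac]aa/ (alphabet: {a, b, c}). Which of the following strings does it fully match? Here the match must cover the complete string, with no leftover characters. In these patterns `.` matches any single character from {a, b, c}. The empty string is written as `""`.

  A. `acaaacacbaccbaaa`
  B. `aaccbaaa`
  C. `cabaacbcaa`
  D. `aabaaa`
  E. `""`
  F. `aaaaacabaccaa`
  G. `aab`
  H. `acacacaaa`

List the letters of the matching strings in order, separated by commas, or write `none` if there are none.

A → match
B → match
C → match
D → match
E → match
F → match
G → no match
H → match

A, B, C, D, E, F, H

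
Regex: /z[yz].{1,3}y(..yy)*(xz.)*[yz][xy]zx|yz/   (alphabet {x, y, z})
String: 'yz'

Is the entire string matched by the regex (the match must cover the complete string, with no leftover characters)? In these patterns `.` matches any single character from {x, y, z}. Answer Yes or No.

Yes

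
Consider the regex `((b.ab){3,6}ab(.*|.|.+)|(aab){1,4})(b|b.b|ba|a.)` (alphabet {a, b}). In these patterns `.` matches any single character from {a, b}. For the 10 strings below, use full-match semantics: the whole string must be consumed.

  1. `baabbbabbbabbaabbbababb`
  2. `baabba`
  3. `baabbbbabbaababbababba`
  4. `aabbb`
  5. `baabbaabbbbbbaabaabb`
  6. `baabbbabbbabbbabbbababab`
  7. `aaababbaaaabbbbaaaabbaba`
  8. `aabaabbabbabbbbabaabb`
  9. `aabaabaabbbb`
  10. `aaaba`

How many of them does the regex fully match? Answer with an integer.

3

1 → match
2 → no match
3 → no match
4 → no match
5 → no match
6 → match
7 → no match
8 → no match
9 → match
10 → no match
Total matched: 3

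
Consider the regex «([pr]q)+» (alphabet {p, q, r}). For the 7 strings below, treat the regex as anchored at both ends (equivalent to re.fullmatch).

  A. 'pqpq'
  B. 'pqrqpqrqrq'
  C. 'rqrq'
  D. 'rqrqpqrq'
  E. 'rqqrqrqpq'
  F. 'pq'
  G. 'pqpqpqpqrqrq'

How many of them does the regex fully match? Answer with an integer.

6

A → match
B → match
C → match
D → match
E → no match
F → match
G → match
Total matched: 6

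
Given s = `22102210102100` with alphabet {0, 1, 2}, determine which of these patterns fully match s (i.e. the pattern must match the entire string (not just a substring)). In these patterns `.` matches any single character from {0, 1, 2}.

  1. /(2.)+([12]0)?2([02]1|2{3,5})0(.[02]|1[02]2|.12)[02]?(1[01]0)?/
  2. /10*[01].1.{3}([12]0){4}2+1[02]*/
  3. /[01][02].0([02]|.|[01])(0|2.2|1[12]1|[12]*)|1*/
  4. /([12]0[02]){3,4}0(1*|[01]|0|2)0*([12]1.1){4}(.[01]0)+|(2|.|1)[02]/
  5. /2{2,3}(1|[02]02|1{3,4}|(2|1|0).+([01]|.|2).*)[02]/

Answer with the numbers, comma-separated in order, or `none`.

1, 5

1 → match
2 → no match — must start with `1`
3 → no match
4 → no match
5 → match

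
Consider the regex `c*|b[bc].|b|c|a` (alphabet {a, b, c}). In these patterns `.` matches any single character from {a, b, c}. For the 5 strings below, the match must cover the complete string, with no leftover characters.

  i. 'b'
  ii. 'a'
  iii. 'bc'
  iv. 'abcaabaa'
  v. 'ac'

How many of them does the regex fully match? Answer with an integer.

i → match
ii → match
iii → no match
iv → no match
v → no match
Total matched: 2

2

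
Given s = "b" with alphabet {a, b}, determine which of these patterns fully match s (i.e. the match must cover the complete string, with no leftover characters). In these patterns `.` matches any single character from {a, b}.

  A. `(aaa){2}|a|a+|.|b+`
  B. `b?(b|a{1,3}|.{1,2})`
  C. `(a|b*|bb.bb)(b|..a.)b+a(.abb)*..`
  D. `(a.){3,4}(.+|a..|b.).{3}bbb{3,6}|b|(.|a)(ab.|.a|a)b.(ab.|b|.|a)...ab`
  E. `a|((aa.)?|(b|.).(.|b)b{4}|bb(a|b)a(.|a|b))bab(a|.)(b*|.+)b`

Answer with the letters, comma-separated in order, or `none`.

A, B, D

A → match
B → match
C → no match
D → match
E → no match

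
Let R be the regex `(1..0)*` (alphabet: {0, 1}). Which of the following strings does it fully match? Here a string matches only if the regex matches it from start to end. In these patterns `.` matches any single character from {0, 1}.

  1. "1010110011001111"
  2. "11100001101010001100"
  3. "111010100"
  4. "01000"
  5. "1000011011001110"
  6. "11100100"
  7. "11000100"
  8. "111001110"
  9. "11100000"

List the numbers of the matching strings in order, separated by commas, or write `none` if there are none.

none

1 → no match
2 → no match
3 → no match
4 → no match
5 → no match
6 → no match
7 → no match
8 → no match
9 → no match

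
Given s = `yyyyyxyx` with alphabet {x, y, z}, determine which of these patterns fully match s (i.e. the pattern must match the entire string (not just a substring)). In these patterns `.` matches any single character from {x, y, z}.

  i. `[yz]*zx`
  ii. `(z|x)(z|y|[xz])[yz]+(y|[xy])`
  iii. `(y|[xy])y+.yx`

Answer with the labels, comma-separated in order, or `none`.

iii

i → no match — must end with `zx`
ii → no match
iii → match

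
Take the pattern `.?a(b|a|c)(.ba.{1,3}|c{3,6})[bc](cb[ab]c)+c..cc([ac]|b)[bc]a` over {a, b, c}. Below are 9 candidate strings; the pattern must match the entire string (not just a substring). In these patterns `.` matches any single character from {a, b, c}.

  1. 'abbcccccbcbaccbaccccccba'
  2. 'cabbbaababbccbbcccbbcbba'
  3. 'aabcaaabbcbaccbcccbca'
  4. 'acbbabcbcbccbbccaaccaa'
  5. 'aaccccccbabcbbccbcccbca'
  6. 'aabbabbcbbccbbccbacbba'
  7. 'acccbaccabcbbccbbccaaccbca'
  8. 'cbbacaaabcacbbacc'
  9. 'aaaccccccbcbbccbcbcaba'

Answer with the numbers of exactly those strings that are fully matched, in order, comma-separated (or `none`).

1 → no match
2 → no match
3 → no match
4 → no match
5 → no match
6 → no match
7 → no match
8 → no match — must end with 'a'
9 → no match

none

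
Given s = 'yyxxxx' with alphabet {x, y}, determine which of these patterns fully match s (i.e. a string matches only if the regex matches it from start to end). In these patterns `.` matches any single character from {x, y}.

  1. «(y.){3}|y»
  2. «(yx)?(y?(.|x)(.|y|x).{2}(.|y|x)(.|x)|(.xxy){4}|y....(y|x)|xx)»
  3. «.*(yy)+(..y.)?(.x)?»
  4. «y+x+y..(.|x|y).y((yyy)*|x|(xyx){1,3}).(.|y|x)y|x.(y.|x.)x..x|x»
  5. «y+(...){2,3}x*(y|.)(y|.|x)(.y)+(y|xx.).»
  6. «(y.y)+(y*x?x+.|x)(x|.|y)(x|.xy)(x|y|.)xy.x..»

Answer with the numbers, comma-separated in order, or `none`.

1 → no match
2 → match
3 → no match
4 → no match
5 → no match
6 → no match

2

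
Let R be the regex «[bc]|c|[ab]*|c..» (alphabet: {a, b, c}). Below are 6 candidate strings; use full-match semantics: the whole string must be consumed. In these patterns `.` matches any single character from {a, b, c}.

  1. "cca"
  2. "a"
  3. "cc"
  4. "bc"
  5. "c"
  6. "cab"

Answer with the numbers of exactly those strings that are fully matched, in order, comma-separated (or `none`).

1 → match
2 → match
3 → no match
4 → no match
5 → match
6 → match

1, 2, 5, 6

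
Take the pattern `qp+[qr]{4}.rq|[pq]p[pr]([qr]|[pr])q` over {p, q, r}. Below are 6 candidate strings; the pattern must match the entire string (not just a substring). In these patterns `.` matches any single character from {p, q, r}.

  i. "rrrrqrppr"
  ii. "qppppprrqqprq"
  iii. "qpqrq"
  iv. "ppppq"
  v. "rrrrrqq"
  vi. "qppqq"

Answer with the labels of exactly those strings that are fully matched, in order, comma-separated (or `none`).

i → no match
ii → match
iii → no match
iv → match
v → no match
vi → match

ii, iv, vi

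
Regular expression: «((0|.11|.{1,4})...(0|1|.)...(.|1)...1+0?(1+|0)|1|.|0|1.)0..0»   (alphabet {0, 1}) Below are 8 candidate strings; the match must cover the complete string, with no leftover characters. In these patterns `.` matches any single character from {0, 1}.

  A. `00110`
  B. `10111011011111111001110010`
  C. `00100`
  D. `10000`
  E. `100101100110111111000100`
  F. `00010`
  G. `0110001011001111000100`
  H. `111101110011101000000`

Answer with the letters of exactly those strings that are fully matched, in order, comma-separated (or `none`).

A, C, D, E, F, G, H

A → match
B → no match
C → match
D → match
E → match
F → match
G → match
H → match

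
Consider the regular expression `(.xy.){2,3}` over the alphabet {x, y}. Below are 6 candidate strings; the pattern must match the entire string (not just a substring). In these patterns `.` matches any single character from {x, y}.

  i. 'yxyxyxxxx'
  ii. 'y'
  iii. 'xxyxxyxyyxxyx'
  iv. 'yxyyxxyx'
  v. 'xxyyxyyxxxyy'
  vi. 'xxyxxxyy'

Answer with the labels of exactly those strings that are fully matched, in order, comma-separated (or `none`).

i → no match
ii → no match
iii → no match
iv → match
v → no match
vi → match

iv, vi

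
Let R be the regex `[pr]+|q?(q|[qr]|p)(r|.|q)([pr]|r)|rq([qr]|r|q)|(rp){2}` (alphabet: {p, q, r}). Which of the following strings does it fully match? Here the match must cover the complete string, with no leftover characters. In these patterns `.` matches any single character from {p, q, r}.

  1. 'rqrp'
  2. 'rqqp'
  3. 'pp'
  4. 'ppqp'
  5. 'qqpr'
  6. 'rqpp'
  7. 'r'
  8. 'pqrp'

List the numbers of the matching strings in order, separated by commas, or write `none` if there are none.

1 → no match
2 → no match
3 → match
4 → no match
5 → match
6 → no match
7 → match
8 → no match

3, 5, 7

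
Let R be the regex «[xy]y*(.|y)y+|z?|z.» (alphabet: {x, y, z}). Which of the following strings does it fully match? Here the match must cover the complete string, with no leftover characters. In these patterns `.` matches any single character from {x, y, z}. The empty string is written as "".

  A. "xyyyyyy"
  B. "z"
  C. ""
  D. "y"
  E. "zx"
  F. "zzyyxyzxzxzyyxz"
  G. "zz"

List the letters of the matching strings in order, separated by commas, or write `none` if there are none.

A. "xyyyyyy" → match
B. "z" → match
C. "" → match
D. "y" → no match
E. "zx" → match
F → no match
G. "zz" → match

A, B, C, E, G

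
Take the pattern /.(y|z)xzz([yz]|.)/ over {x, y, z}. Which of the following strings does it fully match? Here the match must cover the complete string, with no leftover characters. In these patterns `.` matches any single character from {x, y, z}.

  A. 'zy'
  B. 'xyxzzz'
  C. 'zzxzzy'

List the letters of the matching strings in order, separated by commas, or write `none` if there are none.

B, C

A → no match
B → match
C → match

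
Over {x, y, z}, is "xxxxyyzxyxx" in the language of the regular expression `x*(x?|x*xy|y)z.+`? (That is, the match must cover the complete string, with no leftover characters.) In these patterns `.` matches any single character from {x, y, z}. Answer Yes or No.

No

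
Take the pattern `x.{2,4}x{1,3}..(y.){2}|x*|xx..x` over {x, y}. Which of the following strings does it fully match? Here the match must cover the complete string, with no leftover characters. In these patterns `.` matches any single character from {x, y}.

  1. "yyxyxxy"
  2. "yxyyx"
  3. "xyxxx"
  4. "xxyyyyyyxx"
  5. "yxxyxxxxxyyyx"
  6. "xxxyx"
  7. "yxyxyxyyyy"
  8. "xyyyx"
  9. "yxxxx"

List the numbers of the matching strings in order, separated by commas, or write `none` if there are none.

1 → no match
2 → no match
3 → no match
4 → no match
5 → no match
6 → match
7 → no match
8 → no match
9 → no match

6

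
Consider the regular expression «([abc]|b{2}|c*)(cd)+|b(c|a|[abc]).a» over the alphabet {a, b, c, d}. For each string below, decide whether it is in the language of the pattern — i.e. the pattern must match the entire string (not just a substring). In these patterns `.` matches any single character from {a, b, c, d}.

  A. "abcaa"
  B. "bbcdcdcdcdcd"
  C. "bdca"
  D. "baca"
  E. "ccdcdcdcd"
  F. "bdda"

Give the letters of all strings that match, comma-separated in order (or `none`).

B, D, E

A → no match
B → match
C → no match
D → match
E → match
F → no match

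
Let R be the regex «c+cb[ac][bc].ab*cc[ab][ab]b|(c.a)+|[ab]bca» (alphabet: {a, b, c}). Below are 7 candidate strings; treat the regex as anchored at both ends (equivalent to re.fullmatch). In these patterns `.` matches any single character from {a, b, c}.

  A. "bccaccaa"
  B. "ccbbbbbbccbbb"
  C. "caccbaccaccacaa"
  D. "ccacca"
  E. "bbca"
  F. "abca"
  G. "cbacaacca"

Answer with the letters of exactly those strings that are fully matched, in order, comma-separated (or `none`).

D, E, F, G

A. "bccaccaa" → no match
B → no match
C → no match
D. "ccacca" → match
E. "bbca" → match
F. "abca" → match
G. "cbacaacca" → match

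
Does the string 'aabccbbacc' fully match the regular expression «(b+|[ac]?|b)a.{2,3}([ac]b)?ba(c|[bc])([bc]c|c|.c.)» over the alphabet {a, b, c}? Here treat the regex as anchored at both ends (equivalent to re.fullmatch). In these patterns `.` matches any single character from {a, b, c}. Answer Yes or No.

Yes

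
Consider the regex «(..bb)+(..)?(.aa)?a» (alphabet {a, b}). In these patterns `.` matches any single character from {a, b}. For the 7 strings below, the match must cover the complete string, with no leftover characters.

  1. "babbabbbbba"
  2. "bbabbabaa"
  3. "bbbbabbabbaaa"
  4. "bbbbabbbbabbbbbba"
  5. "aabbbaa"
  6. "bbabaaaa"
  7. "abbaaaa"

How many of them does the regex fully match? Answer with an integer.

3

1 → match
2 → no match
3 → no match
4 → match
5 → match
6 → no match
7 → no match
Total matched: 3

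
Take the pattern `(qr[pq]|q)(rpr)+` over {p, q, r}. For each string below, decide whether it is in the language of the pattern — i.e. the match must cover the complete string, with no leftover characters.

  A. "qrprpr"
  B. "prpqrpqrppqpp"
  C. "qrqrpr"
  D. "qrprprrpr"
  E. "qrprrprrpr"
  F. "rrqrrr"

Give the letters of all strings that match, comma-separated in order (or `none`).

A, C, D, E

A → match
B → no match — must end with "rpr"
C → match
D → match
E → match
F → no match — must end with "rpr"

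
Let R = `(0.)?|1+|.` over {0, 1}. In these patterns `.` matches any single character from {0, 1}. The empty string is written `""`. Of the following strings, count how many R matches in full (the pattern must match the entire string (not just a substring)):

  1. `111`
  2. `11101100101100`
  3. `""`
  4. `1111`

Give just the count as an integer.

3

1 → match
2 → no match
3 → match
4 → match
Total matched: 3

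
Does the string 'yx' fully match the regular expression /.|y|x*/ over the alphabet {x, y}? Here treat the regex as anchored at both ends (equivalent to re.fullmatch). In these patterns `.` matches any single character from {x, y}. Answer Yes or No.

No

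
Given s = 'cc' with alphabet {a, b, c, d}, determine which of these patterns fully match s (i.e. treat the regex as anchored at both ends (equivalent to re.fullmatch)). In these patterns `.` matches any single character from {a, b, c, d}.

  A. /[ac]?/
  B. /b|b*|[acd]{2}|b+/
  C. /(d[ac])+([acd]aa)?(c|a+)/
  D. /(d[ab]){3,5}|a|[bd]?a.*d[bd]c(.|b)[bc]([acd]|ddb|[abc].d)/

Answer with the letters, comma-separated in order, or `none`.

B

A → no match
B → match
C → no match — must start with 'd'
D → no match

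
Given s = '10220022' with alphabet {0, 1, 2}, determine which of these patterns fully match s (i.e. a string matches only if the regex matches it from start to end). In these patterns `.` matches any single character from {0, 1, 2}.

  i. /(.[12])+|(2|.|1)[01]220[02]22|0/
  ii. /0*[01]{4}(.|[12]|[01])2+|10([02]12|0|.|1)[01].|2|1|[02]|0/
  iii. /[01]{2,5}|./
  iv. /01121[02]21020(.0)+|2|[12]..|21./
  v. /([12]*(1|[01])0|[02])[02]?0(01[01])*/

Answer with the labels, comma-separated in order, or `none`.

i → match
ii → no match
iii → no match
iv → no match
v → no match

i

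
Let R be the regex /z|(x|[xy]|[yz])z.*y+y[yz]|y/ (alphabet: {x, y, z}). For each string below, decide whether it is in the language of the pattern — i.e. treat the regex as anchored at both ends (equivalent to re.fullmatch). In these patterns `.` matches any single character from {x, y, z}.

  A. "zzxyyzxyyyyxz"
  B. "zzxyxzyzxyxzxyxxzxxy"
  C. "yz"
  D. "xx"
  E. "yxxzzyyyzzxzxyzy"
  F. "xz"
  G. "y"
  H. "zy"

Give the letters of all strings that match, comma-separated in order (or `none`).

A → no match
B → no match
C. "yz" → no match
D. "xx" → no match
E → no match
F. "xz" → no match
G. "y" → match
H. "zy" → no match

G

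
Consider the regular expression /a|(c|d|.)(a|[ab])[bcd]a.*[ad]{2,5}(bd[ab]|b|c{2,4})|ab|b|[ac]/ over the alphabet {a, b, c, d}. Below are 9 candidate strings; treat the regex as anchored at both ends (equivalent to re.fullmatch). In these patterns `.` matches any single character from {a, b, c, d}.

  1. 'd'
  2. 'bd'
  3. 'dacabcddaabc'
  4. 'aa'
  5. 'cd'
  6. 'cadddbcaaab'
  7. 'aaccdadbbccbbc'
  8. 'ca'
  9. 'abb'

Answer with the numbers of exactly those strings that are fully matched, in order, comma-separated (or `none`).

1 → no match
2 → no match
3 → no match
4 → no match
5 → no match
6 → no match
7 → no match
8 → no match
9 → no match

none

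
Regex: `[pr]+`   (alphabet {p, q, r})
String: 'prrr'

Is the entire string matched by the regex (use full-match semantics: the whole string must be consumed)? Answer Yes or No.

Yes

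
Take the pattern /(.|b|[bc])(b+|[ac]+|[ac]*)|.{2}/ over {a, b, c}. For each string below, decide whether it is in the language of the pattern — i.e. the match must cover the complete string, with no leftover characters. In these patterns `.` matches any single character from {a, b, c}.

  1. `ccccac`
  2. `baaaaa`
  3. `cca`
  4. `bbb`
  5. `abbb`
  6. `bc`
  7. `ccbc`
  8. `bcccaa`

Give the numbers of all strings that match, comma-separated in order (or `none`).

1, 2, 3, 4, 5, 6, 8

1 → match
2 → match
3 → match
4 → match
5 → match
6 → match
7 → no match
8 → match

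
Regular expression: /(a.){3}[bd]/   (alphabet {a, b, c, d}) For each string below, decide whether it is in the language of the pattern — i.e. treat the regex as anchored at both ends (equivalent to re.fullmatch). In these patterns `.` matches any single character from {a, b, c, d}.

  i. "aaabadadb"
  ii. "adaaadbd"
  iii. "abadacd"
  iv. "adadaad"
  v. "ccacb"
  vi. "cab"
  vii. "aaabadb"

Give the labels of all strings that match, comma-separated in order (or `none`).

iii, iv, vii

i → no match
ii → no match
iii → match
iv → match
v → no match — must start with "a"
vi → no match — must start with "a"
vii → match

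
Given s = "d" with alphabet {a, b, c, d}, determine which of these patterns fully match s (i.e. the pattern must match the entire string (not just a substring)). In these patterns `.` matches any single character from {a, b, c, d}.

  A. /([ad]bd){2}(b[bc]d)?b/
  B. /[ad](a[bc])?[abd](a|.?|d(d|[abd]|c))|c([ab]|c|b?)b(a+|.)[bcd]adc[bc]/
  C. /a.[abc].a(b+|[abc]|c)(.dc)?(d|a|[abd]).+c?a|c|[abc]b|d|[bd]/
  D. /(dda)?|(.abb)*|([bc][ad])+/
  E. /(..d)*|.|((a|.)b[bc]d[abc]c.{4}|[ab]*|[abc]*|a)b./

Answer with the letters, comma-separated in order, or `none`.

A → no match — must end with "b"
B → no match
C → match
D → no match
E → match

C, E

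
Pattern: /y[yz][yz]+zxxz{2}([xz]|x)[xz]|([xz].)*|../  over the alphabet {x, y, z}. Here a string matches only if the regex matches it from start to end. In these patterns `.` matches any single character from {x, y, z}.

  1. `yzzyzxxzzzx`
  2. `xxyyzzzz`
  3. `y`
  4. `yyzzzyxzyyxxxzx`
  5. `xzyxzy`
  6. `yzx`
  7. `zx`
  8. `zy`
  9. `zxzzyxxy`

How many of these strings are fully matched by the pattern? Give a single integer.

1 → match
2 → no match
3 → no match
4 → no match
5 → no match
6 → no match
7 → match
8 → match
9 → no match
Total matched: 3

3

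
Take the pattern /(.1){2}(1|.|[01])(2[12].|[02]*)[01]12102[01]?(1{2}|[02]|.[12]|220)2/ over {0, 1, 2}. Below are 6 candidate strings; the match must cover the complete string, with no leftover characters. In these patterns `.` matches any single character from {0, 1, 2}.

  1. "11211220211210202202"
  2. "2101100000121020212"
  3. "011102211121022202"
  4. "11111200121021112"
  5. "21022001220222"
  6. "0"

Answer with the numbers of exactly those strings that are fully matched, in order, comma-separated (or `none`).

1 → match
2 → match
3 → match
4 → match
5 → no match
6 → no match — must end with "2"

1, 2, 3, 4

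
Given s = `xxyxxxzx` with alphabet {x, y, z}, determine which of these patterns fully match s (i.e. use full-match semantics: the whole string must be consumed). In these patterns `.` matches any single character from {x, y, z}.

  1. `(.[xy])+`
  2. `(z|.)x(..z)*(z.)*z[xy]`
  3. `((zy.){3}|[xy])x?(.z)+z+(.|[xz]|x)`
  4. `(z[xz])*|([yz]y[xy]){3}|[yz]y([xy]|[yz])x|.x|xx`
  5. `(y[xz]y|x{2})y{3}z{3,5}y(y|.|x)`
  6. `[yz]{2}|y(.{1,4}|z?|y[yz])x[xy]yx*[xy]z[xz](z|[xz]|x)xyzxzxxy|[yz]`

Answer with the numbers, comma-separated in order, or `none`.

1

1 → match
2 → no match
3 → no match
4 → no match
5 → no match
6 → no match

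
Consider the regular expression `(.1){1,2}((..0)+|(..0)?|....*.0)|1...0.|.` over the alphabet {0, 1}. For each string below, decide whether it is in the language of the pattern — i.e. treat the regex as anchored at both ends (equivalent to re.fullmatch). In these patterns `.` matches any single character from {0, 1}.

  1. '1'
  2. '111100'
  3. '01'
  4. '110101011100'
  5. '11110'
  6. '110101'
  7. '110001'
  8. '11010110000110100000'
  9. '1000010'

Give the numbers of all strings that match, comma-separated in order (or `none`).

1. '1' → match
2. '111100' → match
3. '01' → match
4. '110101011100' → match
5. '11110' → match
6. '110101' → match
7. '110001' → match
8 → match
9. '1000010' → no match

1, 2, 3, 4, 5, 6, 7, 8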